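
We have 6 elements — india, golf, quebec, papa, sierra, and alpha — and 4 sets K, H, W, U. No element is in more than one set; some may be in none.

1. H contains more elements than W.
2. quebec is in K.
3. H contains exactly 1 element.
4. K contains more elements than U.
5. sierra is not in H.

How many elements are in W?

0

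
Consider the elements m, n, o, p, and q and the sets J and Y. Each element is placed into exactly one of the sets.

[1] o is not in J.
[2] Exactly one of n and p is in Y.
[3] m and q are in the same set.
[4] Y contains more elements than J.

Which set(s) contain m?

m: Y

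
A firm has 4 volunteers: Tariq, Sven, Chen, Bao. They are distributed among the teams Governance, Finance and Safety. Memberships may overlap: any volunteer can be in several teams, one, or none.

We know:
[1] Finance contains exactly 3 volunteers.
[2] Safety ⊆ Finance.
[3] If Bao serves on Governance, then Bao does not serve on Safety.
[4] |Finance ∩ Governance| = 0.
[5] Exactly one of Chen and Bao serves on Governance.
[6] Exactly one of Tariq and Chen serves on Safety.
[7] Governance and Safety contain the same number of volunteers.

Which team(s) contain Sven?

Sven: Finance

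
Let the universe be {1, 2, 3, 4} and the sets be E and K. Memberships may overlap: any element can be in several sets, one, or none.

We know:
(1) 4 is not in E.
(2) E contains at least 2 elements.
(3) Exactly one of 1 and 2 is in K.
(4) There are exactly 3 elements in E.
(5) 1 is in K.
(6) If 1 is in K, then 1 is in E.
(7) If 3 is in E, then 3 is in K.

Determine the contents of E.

E = {1, 2, 3}

From (1): 4 ∉ E.
From (5): 1 ∈ K.
(3) (exactly one): 2 ∉ K.
(4): only 3 candidates remain for E, so all are in.
(7): 3 ∈ K.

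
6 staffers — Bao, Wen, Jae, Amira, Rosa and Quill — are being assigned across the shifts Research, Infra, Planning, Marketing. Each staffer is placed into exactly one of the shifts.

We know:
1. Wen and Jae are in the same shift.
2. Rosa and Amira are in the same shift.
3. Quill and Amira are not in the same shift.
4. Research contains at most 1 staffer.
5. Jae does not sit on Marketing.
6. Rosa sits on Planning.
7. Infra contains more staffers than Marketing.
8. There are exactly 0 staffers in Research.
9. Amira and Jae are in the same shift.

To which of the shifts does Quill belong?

Quill: Infra

From (5): Jae ∉ Marketing.
From (6): Rosa ∈ Planning.
(1): Wen matches Jae: Wen ∉ Marketing.
(2): Amira matches Rosa: Amira ∉ Research.
(2): Amira matches Rosa: Amira ∉ Infra.
(2): Amira matches Rosa: Amira ∈ Planning.
(3): Quill ∉ Planning.
(8): Research already has 0, so the rest are out.
(9): Jae matches Amira: Jae ∉ Infra.
(9): Jae matches Amira: Jae ∈ Planning.
(1): Wen matches Jae: Wen ∉ Infra.
Suppose Quill ∉ Infra: no assignment then satisfies all the clues, so Quill ∈ Infra.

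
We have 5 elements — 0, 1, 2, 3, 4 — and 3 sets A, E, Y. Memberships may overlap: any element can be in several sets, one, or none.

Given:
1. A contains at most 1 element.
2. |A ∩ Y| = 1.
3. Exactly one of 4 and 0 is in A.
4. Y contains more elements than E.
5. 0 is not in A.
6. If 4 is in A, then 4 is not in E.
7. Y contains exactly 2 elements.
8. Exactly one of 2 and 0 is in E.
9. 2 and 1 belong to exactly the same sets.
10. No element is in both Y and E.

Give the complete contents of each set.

A = {4}; E = {0}; Y = {3, 4}

From (5): 0 ∉ A.
(3) (exactly one): 4 ∈ A.
(6): 4 ∉ E.
(1): A already has 1, so the rest are out.
Suppose 0 ∉ E: no assignment then satisfies all the clues, so 0 ∈ E.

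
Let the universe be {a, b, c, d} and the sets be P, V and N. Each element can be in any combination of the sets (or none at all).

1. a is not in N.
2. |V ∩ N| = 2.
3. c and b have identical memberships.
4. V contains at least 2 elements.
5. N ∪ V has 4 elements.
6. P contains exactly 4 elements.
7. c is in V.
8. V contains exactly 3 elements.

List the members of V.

From (1): a ∉ N.
From (7): c ∈ V.
(3): b matches c: b ∈ V.
(6): only 4 candidates remain for P, so all are in.
Suppose a ∉ V: no assignment then satisfies all the clues, so a ∈ V.

V = {a, b, c}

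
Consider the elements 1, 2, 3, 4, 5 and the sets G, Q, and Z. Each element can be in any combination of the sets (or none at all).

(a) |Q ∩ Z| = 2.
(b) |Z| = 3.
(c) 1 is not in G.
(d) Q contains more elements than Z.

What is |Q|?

4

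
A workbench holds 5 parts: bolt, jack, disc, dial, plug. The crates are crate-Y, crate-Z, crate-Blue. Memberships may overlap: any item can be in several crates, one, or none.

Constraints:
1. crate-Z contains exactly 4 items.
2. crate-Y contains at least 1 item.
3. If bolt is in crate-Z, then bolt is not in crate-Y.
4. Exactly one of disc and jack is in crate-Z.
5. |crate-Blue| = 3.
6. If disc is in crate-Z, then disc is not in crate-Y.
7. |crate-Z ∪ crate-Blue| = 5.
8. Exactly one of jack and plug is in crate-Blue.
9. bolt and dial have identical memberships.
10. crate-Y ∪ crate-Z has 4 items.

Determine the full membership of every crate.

crate-Y = {plug}; crate-Z = {bolt, dial, disc, plug}; crate-Blue = {bolt, dial, jack}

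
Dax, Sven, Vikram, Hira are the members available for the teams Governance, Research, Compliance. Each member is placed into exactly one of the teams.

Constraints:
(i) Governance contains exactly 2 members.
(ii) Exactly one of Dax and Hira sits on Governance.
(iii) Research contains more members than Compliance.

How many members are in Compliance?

0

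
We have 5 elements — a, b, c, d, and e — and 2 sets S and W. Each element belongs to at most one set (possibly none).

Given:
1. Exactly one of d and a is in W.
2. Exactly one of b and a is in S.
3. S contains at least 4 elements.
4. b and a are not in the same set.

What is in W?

W = {a}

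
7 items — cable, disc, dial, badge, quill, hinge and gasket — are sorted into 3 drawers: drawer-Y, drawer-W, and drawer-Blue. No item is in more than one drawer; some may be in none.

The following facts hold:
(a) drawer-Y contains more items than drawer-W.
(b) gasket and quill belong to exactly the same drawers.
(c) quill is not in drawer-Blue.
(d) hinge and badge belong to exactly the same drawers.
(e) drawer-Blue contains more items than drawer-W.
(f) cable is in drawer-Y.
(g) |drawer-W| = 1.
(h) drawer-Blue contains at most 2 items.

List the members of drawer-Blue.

drawer-Blue = {badge, hinge}

From (c): quill ∉ drawer-Blue.
From (f): cable ∈ drawer-Y.
(b): gasket matches quill: gasket ∉ drawer-Blue.
Suppose disc ∈ drawer-Blue: no assignment then satisfies all the clues, so disc ∉ drawer-Blue.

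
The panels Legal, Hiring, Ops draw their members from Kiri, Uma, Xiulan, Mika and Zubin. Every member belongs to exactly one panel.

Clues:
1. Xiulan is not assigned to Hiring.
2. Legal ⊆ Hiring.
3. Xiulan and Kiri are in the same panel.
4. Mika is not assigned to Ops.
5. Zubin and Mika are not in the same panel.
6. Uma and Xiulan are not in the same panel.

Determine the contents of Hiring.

Hiring = {Mika, Uma}

From (1): Xiulan ∉ Hiring.
From (4): Mika ∉ Ops.
(2) contrapositive: Xiulan ∉ Legal.
(3): Kiri matches Xiulan: Kiri ∉ Legal.
(3): Kiri matches Xiulan: Kiri ∉ Hiring.
Only one panel left: Kiri ∈ Ops.
Only one panel left: Xiulan ∈ Ops.
(6): Uma ∉ Ops.
Suppose Uma ∉ Hiring: no assignment then satisfies all the clues, so Uma ∈ Hiring.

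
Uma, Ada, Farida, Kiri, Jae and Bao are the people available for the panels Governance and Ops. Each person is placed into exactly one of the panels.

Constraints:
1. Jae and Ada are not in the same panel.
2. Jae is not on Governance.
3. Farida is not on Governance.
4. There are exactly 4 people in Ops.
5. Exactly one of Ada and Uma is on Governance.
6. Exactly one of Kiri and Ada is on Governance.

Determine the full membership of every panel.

From (2): Jae ∉ Governance.
From (3): Farida ∉ Governance.
Only one panel left: Farida ∈ Ops.
Only one panel left: Jae ∈ Ops.
(1): Ada ∉ Ops.
Only one panel left: Ada ∈ Governance.
(5) (exactly one): Uma ∉ Governance.
(6) (exactly one): Kiri ∉ Governance.
Only one panel left: Uma ∈ Ops.
Only one panel left: Kiri ∈ Ops.
(4): Ops already has 4, so the rest are out.
Only one panel left: Bao ∈ Governance.

Governance = {Ada, Bao}; Ops = {Farida, Jae, Kiri, Uma}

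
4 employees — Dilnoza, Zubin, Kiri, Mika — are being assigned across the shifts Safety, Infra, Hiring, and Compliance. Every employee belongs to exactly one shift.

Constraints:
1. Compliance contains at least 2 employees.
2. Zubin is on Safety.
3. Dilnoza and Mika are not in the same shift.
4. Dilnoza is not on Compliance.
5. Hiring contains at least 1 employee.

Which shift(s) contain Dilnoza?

Dilnoza: Hiring

From (2): Zubin ∈ Safety.
From (4): Dilnoza ∉ Compliance.
(1): only 2 candidates remain for Compliance, so all are in.
(5): only 1 candidates remain for Hiring, so all are in.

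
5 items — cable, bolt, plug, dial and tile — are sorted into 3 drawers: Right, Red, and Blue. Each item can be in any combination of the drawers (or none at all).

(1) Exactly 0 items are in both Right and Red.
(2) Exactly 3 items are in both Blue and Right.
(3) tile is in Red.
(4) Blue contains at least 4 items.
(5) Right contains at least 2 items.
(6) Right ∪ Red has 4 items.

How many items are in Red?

1

From (3): tile ∈ Red.
Suppose cable ∈ Red: no assignment then satisfies all the clues, so cable ∉ Red.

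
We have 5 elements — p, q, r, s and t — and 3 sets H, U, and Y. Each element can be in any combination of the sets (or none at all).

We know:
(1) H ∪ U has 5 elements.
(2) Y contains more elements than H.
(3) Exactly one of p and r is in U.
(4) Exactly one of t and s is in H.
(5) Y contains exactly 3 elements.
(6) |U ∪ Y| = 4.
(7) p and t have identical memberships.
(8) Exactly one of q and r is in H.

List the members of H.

H = {r, s}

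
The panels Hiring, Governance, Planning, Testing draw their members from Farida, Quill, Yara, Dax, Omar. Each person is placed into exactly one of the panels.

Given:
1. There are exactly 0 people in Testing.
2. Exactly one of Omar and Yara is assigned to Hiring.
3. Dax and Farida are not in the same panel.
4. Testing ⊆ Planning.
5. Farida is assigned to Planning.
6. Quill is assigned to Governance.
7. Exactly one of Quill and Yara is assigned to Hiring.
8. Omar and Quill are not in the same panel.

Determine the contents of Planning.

From (5): Farida ∈ Planning.
From (6): Quill ∈ Governance.
(1): Testing already has 0, so the rest are out.
(3): Dax ∉ Planning.
(7) (exactly one): Yara ∈ Hiring.
(8): Omar ∉ Governance.
(2) (exactly one): Omar ∉ Hiring.
Only one panel left: Omar ∈ Planning.

Planning = {Farida, Omar}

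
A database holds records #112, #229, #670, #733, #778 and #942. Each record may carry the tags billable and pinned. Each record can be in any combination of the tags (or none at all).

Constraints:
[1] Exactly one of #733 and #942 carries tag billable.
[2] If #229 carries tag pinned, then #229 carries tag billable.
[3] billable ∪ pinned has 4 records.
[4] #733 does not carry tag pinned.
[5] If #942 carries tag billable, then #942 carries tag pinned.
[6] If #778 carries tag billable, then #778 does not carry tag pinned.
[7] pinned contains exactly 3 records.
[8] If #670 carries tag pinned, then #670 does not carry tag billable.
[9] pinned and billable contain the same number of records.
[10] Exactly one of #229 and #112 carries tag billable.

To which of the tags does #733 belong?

From (4): #733 ∉ pinned.
Suppose #733 ∈ billable: no assignment then satisfies all the clues, so #733 ∉ billable.

#733: none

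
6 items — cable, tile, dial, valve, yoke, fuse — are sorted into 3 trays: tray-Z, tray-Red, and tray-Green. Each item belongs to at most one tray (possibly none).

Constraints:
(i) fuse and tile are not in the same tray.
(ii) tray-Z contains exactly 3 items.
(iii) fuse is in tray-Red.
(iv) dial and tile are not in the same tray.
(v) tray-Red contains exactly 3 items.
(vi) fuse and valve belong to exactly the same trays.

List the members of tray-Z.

From (iii): fuse ∈ tray-Red.
(i): tile ∉ tray-Red.
(vi): valve matches fuse: valve ∉ tray-Z.
(vi): valve matches fuse: valve ∈ tray-Red.
Suppose cable ∉ tray-Z: no assignment then satisfies all the clues, so cable ∈ tray-Z.

tray-Z = {cable, tile, yoke}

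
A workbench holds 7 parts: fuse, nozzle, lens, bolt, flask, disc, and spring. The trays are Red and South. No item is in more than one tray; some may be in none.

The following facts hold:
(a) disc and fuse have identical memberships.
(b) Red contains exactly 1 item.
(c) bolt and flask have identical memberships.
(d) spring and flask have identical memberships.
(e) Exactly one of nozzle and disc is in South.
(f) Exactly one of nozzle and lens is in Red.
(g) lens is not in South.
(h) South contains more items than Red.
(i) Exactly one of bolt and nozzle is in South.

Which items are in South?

South = {bolt, disc, flask, fuse, spring}

From (g): lens ∉ South.
Suppose fuse ∉ South: no assignment then satisfies all the clues, so fuse ∈ South.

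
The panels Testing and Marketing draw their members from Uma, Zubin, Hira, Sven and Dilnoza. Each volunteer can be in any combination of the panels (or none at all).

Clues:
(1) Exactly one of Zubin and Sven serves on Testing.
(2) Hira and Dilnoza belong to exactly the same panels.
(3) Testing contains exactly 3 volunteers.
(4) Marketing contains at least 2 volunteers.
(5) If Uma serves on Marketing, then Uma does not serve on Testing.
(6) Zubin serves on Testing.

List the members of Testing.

From (6): Zubin ∈ Testing.
(1) (exactly one): Sven ∉ Testing.
Suppose Uma ∈ Testing: no assignment then satisfies all the clues, so Uma ∉ Testing.

Testing = {Dilnoza, Hira, Zubin}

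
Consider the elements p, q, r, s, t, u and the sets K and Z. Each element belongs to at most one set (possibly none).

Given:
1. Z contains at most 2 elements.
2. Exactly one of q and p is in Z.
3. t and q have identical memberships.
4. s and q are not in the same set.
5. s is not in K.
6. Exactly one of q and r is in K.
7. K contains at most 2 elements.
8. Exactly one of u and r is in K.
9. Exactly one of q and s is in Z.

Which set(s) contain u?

u: none

From (5): s ∉ K.
Suppose u ∈ K: no assignment then satisfies all the clues, so u ∉ K.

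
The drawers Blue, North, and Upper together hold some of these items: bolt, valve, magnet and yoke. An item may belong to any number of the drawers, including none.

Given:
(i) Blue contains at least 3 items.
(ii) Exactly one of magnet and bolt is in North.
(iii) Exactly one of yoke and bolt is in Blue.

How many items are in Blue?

3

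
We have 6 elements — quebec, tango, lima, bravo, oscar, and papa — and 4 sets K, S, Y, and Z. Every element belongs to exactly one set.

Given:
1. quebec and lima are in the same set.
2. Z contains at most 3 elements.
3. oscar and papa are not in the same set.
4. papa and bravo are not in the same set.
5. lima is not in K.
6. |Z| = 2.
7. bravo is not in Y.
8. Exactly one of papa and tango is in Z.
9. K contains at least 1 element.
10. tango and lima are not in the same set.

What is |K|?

1

From (5): lima ∉ K.
From (7): bravo ∉ Y.
(1): quebec matches lima: quebec ∉ K.
Suppose quebec ∈ Z: no assignment then satisfies all the clues, so quebec ∉ Z.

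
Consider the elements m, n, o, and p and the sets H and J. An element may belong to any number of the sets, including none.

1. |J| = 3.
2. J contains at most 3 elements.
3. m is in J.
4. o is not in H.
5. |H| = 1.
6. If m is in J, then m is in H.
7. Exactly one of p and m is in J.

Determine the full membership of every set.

From (3): m ∈ J.
From (4): o ∉ H.
(6): m ∈ H.
(7) (exactly one): p ∉ J.
(1): only 3 candidates remain for J, so all are in.
(5): H already has 1, so the rest are out.

H = {m}; J = {m, n, o}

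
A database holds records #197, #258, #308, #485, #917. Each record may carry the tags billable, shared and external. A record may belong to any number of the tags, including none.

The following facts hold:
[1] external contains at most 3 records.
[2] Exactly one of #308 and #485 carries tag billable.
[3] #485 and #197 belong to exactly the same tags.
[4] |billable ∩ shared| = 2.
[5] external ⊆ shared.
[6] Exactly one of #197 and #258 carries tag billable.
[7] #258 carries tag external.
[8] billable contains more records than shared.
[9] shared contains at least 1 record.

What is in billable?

billable = {#258, #308, #917}

From (7): #258 ∈ external.
(5) with #258 ∈ external: #258 ∈ shared.
Suppose #197 ∈ billable: no assignment then satisfies all the clues, so #197 ∉ billable.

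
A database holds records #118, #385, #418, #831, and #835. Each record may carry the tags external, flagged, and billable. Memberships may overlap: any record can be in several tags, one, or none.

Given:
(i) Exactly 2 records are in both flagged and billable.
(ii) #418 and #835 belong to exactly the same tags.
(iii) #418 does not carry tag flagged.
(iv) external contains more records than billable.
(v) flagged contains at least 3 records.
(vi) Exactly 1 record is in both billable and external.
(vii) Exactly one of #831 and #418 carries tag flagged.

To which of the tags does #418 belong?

#418: external

From (iii): #418 ∉ flagged.
(ii): #835 matches #418: #835 ∉ flagged.
(v): only 3 candidates remain for flagged, so all are in.
Suppose #418 ∉ external: no assignment then satisfies all the clues, so #418 ∈ external.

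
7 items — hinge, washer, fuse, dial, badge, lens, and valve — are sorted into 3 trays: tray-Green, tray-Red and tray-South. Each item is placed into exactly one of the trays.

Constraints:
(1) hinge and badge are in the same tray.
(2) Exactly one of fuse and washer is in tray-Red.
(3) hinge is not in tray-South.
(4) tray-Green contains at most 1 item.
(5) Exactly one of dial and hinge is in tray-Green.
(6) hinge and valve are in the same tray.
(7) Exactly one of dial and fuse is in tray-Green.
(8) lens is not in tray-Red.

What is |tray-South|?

2

From (3): hinge ∉ tray-South.
From (8): lens ∉ tray-Red.
(1): badge matches hinge: badge ∉ tray-South.
(6): valve matches hinge: valve ∉ tray-South.
Suppose hinge ∈ tray-Green: no assignment then satisfies all the clues, so hinge ∉ tray-Green.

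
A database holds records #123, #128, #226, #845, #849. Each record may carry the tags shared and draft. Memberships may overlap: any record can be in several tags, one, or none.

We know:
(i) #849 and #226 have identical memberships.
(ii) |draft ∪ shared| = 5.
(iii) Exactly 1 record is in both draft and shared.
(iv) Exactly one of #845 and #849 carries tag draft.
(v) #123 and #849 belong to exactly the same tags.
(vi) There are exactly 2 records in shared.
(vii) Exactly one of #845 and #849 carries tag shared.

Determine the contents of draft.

draft = {#123, #128, #226, #849}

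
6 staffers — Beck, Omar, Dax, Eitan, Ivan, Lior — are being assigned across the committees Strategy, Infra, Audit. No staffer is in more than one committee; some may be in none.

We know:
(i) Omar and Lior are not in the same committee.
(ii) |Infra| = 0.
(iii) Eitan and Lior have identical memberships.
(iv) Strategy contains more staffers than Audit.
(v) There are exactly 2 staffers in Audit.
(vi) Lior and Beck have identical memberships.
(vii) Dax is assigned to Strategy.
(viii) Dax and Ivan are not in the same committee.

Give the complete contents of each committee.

Strategy = {Beck, Dax, Eitan, Lior}; Infra = {}; Audit = {Ivan, Omar}

From (vii): Dax ∈ Strategy.
(ii): Infra already has 0, so the rest are out.
(viii): Ivan ∉ Strategy.
Suppose Beck ∉ Strategy: no assignment then satisfies all the clues, so Beck ∈ Strategy.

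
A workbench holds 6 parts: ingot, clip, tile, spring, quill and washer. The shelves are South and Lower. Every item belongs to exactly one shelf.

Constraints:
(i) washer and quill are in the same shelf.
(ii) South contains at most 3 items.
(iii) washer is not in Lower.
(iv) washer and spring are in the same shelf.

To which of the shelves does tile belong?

From (iii): washer ∉ Lower.
(i): quill matches washer: quill ∉ Lower.
(iv): spring matches washer: spring ∉ Lower.
Only one shelf left: spring ∈ South.
Only one shelf left: quill ∈ South.
Only one shelf left: washer ∈ South.
(ii): South already has 3, so the rest are out.
Only one shelf left: ingot ∈ Lower.
Only one shelf left: clip ∈ Lower.
Only one shelf left: tile ∈ Lower.

tile: Lower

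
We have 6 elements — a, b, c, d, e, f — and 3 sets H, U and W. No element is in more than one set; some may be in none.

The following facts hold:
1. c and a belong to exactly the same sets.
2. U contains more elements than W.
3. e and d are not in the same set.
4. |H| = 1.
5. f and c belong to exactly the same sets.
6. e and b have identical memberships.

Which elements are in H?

H = {d}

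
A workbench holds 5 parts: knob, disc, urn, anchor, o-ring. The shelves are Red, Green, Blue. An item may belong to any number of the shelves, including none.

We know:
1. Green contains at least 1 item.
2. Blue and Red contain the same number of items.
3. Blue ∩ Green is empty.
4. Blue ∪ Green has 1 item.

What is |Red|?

0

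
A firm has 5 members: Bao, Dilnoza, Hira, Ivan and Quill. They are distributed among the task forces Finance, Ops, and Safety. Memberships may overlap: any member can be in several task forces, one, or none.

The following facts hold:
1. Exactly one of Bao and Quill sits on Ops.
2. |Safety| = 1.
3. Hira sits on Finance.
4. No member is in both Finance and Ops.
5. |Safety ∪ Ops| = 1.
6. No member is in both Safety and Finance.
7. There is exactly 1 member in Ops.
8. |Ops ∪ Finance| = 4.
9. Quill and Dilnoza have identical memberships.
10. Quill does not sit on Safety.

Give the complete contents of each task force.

From (3): Hira ∈ Finance.
From (10): Quill ∉ Safety.
(4) (disjoint): Hira ∉ Ops.
(6) (disjoint): Hira ∉ Safety.
(9): Dilnoza matches Quill: Dilnoza ∉ Safety.
Suppose Bao ∈ Finance: no assignment then satisfies all the clues, so Bao ∉ Finance.

Finance = {Dilnoza, Hira, Quill}; Ops = {Bao}; Safety = {Bao}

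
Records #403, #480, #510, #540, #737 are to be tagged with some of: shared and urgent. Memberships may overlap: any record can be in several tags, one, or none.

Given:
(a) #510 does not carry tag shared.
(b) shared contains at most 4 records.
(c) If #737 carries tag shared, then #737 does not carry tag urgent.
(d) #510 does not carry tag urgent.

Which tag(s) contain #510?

#510: none

From (a): #510 ∉ shared.
From (d): #510 ∉ urgent.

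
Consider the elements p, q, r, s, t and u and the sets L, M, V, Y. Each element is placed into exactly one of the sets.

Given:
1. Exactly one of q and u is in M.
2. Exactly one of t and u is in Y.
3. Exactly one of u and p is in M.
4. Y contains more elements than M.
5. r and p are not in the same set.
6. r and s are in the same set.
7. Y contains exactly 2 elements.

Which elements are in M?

M = {u}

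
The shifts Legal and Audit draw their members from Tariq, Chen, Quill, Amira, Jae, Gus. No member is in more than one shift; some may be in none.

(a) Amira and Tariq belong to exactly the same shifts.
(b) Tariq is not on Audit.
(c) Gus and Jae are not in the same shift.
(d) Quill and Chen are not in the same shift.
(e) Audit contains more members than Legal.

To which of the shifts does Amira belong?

Amira: none

From (b): Tariq ∉ Audit.
(a): Amira matches Tariq: Amira ∉ Audit.
Suppose Amira ∈ Legal: no assignment then satisfies all the clues, so Amira ∉ Legal.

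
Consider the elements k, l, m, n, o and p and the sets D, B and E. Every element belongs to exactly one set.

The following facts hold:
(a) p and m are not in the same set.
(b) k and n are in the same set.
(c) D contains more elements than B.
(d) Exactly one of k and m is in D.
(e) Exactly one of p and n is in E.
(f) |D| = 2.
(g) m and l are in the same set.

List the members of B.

B = {p}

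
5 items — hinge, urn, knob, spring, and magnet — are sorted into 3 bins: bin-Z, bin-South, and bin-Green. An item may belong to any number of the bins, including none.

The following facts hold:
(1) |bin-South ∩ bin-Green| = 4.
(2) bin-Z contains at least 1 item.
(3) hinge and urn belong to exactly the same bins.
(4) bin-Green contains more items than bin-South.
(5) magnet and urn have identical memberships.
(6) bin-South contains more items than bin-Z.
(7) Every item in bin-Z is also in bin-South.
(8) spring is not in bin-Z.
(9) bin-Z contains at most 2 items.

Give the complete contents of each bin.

bin-Z = {knob}; bin-South = {hinge, knob, magnet, urn}; bin-Green = {hinge, knob, magnet, spring, urn}

From (8): spring ∉ bin-Z.
Suppose hinge ∈ bin-Z: no assignment then satisfies all the clues, so hinge ∉ bin-Z.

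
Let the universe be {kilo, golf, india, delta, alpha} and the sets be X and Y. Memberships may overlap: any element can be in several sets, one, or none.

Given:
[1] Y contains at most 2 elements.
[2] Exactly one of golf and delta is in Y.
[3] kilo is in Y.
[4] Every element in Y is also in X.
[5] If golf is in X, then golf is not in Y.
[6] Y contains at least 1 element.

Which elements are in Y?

Y = {delta, kilo}

From (3): kilo ∈ Y.
(4) with kilo ∈ Y: kilo ∈ X.
Suppose golf ∈ Y: no assignment then satisfies all the clues, so golf ∉ Y.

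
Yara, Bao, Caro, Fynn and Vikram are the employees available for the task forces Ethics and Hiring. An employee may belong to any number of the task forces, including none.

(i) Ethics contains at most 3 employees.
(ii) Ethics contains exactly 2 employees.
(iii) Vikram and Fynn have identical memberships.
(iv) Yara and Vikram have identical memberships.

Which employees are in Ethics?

Ethics = {Bao, Caro}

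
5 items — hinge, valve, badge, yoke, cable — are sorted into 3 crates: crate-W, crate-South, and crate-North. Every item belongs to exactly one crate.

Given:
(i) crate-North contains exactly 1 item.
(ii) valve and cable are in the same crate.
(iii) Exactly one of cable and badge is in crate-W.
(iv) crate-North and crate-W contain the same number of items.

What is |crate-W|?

1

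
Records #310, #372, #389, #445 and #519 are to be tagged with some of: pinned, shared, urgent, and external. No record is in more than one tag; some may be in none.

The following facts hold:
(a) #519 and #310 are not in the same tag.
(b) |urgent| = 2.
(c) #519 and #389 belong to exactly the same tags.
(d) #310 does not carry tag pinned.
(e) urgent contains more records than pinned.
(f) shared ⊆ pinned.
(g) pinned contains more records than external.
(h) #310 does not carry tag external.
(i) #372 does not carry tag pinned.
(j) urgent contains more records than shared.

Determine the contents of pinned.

From (d): #310 ∉ pinned.
From (h): #310 ∉ external.
From (i): #372 ∉ pinned.
(f) contrapositive: #310 ∉ shared.
(f) contrapositive: #372 ∉ shared.
Suppose #389 ∈ pinned: no assignment then satisfies all the clues, so #389 ∉ pinned.

pinned = {#445}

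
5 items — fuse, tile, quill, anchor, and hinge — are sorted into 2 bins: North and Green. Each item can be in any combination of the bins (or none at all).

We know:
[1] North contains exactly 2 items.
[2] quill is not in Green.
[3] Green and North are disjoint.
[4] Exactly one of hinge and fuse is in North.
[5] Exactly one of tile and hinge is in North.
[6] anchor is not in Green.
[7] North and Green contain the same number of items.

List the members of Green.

Green = {fuse, tile}

From (2): quill ∉ Green.
From (6): anchor ∉ Green.
Suppose fuse ∉ Green: no assignment then satisfies all the clues, so fuse ∈ Green.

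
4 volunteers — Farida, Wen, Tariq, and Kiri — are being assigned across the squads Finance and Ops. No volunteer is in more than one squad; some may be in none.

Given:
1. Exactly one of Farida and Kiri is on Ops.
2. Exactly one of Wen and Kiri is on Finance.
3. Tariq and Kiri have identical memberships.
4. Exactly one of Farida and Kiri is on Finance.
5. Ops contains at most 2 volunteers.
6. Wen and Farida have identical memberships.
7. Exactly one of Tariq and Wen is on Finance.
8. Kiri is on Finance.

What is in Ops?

Ops = {Farida, Wen}

From (8): Kiri ∈ Finance.
(1) (exactly one): Farida ∈ Ops.
(2) (exactly one): Wen ∉ Finance.
(3): Tariq matches Kiri: Tariq ∈ Finance.
(6): Wen matches Farida: Wen ∈ Ops.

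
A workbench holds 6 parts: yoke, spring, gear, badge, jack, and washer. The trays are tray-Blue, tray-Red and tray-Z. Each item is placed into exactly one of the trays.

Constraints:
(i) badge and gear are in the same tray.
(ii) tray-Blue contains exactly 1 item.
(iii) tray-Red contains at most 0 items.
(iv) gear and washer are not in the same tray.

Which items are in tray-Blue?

tray-Blue = {washer}

(iii): tray-Red already has 0, so the rest are out.
Suppose yoke ∈ tray-Blue: no assignment then satisfies all the clues, so yoke ∉ tray-Blue.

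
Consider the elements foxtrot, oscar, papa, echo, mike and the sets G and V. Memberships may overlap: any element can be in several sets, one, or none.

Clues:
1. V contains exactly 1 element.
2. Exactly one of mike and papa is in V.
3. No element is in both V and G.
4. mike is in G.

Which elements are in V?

V = {papa}

From (4): mike ∈ G.
(3) (disjoint): mike ∉ V.
(2) (exactly one): papa ∈ V.
(3) (disjoint): papa ∉ G.
(1): V already has 1, so the rest are out.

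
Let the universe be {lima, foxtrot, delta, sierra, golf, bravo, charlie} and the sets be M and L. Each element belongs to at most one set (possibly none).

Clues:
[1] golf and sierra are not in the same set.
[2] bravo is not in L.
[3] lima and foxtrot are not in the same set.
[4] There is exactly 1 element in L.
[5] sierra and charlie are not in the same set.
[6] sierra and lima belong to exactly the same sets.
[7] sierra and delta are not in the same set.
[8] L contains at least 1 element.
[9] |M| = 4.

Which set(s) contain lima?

lima: none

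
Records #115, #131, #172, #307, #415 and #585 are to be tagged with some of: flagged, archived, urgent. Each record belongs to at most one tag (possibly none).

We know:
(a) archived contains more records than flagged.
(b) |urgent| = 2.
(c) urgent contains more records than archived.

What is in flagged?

flagged = {}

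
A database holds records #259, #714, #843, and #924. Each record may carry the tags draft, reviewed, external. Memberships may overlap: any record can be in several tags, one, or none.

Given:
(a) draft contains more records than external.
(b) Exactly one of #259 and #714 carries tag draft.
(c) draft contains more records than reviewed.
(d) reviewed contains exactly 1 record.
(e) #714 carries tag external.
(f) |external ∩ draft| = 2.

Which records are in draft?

draft = {#714, #843, #924}

From (e): #714 ∈ external.
Suppose #259 ∈ draft: no assignment then satisfies all the clues, so #259 ∉ draft.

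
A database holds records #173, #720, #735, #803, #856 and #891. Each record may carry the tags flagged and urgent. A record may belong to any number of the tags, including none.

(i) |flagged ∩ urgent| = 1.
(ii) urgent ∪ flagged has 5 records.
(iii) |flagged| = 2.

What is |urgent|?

4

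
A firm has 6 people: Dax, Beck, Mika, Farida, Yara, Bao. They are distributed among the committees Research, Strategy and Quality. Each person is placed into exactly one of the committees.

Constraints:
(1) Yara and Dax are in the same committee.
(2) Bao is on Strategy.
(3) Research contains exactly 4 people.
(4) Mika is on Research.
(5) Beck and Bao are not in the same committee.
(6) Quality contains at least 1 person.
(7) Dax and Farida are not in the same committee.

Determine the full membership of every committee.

Research = {Beck, Dax, Mika, Yara}; Strategy = {Bao}; Quality = {Farida}

From (2): Bao ∈ Strategy.
From (4): Mika ∈ Research.
(5): Beck ∉ Strategy.
Suppose Dax ∉ Research: no assignment then satisfies all the clues, so Dax ∈ Research.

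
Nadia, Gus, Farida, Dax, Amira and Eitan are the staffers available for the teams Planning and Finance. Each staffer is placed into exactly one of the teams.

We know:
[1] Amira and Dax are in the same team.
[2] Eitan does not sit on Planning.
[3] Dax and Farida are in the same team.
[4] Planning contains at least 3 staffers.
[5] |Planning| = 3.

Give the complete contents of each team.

Planning = {Amira, Dax, Farida}; Finance = {Eitan, Gus, Nadia}

From (2): Eitan ∉ Planning.
Only one team left: Eitan ∈ Finance.
Suppose Nadia ∈ Planning: no assignment then satisfies all the clues, so Nadia ∉ Planning.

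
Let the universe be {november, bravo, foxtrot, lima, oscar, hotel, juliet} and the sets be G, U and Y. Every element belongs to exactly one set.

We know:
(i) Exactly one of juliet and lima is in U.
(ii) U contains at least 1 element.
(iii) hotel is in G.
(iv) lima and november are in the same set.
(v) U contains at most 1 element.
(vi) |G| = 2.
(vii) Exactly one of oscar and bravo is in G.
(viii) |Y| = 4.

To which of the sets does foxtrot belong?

foxtrot: Y

From (iii): hotel ∈ G.
Suppose foxtrot ∈ G: no assignment then satisfies all the clues, so foxtrot ∉ G.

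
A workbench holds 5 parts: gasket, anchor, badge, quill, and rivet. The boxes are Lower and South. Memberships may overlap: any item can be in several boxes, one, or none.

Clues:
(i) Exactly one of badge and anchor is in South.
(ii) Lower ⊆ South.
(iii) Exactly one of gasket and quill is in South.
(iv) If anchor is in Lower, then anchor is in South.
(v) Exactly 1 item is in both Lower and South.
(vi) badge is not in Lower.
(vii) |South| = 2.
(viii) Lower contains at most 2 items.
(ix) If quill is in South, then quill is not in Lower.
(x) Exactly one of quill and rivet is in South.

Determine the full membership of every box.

Lower = {anchor}; South = {anchor, quill}

From (vi): badge ∉ Lower.
Suppose gasket ∈ Lower: no assignment then satisfies all the clues, so gasket ∉ Lower.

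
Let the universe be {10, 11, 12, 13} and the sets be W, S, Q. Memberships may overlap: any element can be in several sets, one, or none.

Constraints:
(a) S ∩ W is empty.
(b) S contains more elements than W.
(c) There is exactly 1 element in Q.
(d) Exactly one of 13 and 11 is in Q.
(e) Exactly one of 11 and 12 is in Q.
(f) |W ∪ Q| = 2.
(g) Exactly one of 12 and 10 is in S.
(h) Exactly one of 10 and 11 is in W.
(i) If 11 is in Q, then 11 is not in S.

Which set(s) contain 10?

10: W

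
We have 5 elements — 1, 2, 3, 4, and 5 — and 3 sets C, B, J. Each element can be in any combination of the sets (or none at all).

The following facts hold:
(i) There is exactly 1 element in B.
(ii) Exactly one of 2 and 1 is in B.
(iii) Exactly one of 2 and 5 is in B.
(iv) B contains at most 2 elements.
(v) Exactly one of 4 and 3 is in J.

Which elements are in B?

B = {2}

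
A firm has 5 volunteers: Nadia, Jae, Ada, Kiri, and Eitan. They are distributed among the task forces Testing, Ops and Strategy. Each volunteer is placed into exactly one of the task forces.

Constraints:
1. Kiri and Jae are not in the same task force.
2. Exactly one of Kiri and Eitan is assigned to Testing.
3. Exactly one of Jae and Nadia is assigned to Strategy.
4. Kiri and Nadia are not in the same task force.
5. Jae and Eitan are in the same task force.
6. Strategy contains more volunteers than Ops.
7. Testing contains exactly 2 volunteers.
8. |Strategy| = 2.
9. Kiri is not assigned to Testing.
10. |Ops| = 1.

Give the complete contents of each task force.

Testing = {Eitan, Jae}; Ops = {Kiri}; Strategy = {Ada, Nadia}

From (9): Kiri ∉ Testing.
(2) (exactly one): Eitan ∈ Testing.
(5): Jae matches Eitan: Jae ∈ Testing.
(7): Testing already has 2, so the rest are out.
(3) (exactly one): Nadia ∈ Strategy.
(4): Kiri ∉ Strategy.
(8): only 2 candidates remain for Strategy, so all are in.
(10): only 1 candidates remain for Ops, so all are in.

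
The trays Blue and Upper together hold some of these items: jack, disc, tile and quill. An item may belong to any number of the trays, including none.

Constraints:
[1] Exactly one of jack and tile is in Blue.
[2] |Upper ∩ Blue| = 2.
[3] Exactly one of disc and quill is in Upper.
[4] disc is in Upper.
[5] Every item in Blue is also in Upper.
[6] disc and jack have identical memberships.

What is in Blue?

Blue = {disc, jack}

From (4): disc ∈ Upper.
(3) (exactly one): quill ∉ Upper.
(5) contrapositive: quill ∉ Blue.
(6): jack matches disc: jack ∈ Upper.
Suppose jack ∉ Blue: no assignment then satisfies all the clues, so jack ∈ Blue.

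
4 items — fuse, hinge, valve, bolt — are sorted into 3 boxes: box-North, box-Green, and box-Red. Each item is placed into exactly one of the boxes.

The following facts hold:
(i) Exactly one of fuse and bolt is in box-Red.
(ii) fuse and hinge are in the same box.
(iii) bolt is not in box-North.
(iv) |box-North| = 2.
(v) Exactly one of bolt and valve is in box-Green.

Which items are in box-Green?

From (iii): bolt ∉ box-North.
Suppose fuse ∈ box-Green: no assignment then satisfies all the clues, so fuse ∉ box-Green.

box-Green = {valve}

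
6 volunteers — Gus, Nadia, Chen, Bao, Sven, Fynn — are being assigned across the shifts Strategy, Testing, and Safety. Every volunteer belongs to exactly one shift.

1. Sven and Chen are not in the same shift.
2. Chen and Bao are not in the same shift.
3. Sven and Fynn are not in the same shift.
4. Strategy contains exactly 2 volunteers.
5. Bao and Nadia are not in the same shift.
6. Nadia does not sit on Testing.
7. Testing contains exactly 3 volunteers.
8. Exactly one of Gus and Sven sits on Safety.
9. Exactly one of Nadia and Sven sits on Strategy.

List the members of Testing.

From (6): Nadia ∉ Testing.
Suppose Gus ∉ Testing: no assignment then satisfies all the clues, so Gus ∈ Testing.

Testing = {Bao, Fynn, Gus}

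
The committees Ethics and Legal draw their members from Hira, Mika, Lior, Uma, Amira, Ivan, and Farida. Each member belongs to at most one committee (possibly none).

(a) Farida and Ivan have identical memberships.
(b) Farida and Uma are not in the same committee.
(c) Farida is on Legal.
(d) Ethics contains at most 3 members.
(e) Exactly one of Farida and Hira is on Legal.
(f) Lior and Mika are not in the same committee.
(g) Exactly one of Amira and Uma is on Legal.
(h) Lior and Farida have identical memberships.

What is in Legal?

Legal = {Amira, Farida, Ivan, Lior}

From (c): Farida ∈ Legal.
(a): Ivan matches Farida: Ivan ∉ Ethics.
(a): Ivan matches Farida: Ivan ∈ Legal.
(b): Uma ∉ Legal.
(e) (exactly one): Hira ∉ Legal.
(g) (exactly one): Amira ∈ Legal.
(h): Lior matches Farida: Lior ∉ Ethics.
(h): Lior matches Farida: Lior ∈ Legal.
(f): Mika ∉ Legal.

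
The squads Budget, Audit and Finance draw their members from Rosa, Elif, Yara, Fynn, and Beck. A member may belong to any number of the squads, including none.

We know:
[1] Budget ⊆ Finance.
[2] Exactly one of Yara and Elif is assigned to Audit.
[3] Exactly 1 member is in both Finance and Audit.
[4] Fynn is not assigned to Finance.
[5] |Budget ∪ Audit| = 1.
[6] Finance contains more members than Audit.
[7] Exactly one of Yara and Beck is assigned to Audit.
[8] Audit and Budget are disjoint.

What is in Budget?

Budget = {}

From (4): Fynn ∉ Finance.
(1) contrapositive: Fynn ∉ Budget.
Suppose Rosa ∈ Budget: no assignment then satisfies all the clues, so Rosa ∉ Budget.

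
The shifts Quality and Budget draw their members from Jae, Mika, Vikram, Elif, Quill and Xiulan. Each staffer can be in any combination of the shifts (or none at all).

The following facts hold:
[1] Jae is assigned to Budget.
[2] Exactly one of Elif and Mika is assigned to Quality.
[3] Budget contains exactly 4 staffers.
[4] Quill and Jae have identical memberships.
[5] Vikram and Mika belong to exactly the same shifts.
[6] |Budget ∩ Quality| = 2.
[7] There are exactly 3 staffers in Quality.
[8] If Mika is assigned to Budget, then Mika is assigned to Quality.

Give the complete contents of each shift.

Quality = {Mika, Vikram, Xiulan}; Budget = {Jae, Mika, Quill, Vikram}

From (1): Jae ∈ Budget.
(4): Quill matches Jae: Quill ∈ Budget.
Suppose Jae ∈ Quality: no assignment then satisfies all the clues, so Jae ∉ Quality.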